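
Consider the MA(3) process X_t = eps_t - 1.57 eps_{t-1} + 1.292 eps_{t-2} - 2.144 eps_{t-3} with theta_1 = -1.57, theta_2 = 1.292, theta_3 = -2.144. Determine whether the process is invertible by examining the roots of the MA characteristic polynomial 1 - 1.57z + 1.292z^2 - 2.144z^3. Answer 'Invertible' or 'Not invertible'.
\text{Not invertible}

The MA(q) characteristic polynomial is P(z) = 1 - 1.57z + 1.292z^2 - 2.144z^3.
Invertibility requires all roots to lie outside the unit circle, i.e. |z| > 1 for every root.
Degree 3: look for a simple real root z0 first, then factor out (1 - z/z0) and solve the remaining quadratic.
Testing z0 = 0.625: P(0.625) = 1 + (-1.57)(0.625) + (1.292)(0.625)^2 + (-2.144)(0.625)^3
  = 1 + (-0.98125) + (0.504688) + (-0.523438) = 0.  So z_0 = 0.625 is a root, |z_0| = 0.625.
Divide out the factor (1 - 1.6 z) = (1 - z/z0) (since 1/z0 = 1.6):
  P(z) = (1 - 1.6 z)(1 + (0.03) z + (1.34) z^2)
  [check: z-coef 0.03 - (1.6) = -1.57; z^2-coef 1.34 - (1.6)(0.03) = 1.292; z^3-coef -(1.6)(1.34) = -2.144.]
Remaining roots from the quadratic factor 1 + (0.03) z + (1.34) z^2:
  Set 1 + (0.03) z + (1.34) z^2 = 0, i.e. a z^2 + b z + c = 0 with a = 1.34, b = 0.03, c = 1.
  Discriminant D = b^2 - 4ac = (0.03)^2 - 4*(1.34)*1 = 0.0009 - (5.36) = -5.3591.
  D < 0, so the roots are the complex-conjugate pair z = (-b +/- i sqrt(-D)) / (2a) = -0.0112 +/- 0.8638i.
  For a conjugate pair |z|^2 = z * conj(z) = (product of roots) = c/a = 1/(1.34) = 0.746269, so |z| = sqrt(0.746269) = 0.8639 for both roots.
Moduli of all roots: 0.6250, 0.8639, 0.8639.
All moduli strictly greater than 1? No.
Verdict: Not invertible.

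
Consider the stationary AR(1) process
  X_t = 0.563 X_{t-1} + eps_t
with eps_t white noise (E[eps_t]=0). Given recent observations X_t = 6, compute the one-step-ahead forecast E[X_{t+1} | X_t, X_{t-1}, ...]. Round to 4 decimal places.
E[X_{t+1} \mid \mathcal F_t] = 3.3780

For an AR(p) model X_t = c + sum_i phi_i X_{t-i} + eps_t, the
one-step-ahead conditional mean is
  E[X_{t+1} | X_t, ...] = c + sum_i phi_i X_{t+1-i}.
Substitute known values:
  E[X_{t+1} | ...] = (0.563) * (6)
                   = 3.3780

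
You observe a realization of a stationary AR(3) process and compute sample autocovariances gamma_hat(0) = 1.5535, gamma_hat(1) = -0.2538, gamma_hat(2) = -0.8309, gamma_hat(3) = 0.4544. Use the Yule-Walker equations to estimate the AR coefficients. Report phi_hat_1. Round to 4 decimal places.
\hat\phi_{1} = -0.2039

The Yule-Walker equations for an AR(p) process read, in matrix form,
  Gamma_p phi = r_p,   with   (Gamma_p)_{ij} = gamma(|i - j|),
                       (r_p)_i = gamma(i),   i,j = 1..p.
Substitute the sample gammas (Toeplitz matrix and right-hand side of size 3):
  Gamma_p = [[1.5535, -0.2538, -0.8309], [-0.2538, 1.5535, -0.2538], [-0.8309, -0.2538, 1.5535]]
  r_p     = [-0.2538, -0.8309, 0.4544]
Written out (R1..R3):
  (R1) 1.5535 phi_1 - 0.2538 phi_2 - 0.8309 phi_3 = -0.2538
  (R2) -0.2538 phi_1 + 1.5535 phi_2 - 0.2538 phi_3 = -0.8309
  (R3) -0.8309 phi_1 - 0.2538 phi_2 + 1.5535 phi_3 = 0.4544
Gaussian elimination:
  R2 <- R2 - (-0.2538/1.5535) R1 = R2 - (-0.163373) R1:  1.512036 phi_2 - 0.389547 phi_3 = -0.872364
  R3 <- R3 - (-0.8309/1.5535) R1 = R3 - (-0.534857) R1:  -0.389547 phi_2 + 1.109088 phi_3 = 0.318653
  R3 <- R3 - (-0.389547/1.512036) R2 = R3 - (-0.257631) R2:  1.008728 phi_3 = 0.093906
Back-substitution:
  phi_hat_3 = 0.093906 / 1.008728 = 0.093093
  phi_hat_2 = (-0.872364 - (-0.389547)(0.093093)) / 1.512036 = -0.552963
  phi_hat_1 = (-0.2538 - (-0.2538)(-0.552963) - (-0.8309)(0.093093)) / 1.5535 = -0.203921
So phi_hat = [-0.2039, -0.5530, 0.0931].
Therefore phi_hat_1 = -0.2039.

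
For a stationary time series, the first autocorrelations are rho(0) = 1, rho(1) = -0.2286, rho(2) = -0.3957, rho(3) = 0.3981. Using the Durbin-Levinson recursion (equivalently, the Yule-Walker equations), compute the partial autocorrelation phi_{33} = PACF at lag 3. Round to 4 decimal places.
\phi_{33} = 0.2131

The PACF at lag k is phi_{kk}, the last component of the solution
to the Yule-Walker system G_k phi = r_k where
  (G_k)_{ij} = rho(|i - j|), (r_k)_i = rho(i), i,j = 1..k.
Equivalently, Durbin-Levinson gives phi_{kk} iteratively:
  phi_{11} = rho(1)
  phi_{kk} = [rho(k) - sum_{j=1..k-1} phi_{k-1,j} rho(k-j)]
            / [1 - sum_{j=1..k-1} phi_{k-1,j} rho(j)],
  phi_{k,j} = phi_{k-1,j} - phi_{kk} phi_{k-1,k-j},  j = 1..k-1.
Step k = 1:
  phi_11 = rho(1) = -0.2286.
Step k = 2:
  phi_22 = [rho(2) - phi_11 rho(1)] / [1 - phi_11 rho(1)] = [-0.3957 - (-0.2286)(-0.2286)] / [1 - (-0.2286)(-0.2286)]
         = -0.44795796 / 0.94774204 = -0.472658.
  Update: phi_21 = phi_11 - phi_22 phi_11 = -0.2286 - (-0.472658)(-0.2286) = -0.33665.
Step k = 3:
  phi_33 = [rho(3) - phi_21 rho(2) - phi_22 rho(1)] / [1 - phi_21 rho(1) - phi_22 rho(2)]
    numerator   = 0.3981 - (-0.33665)(-0.3957) - (-0.472658)(-0.2286) = 0.15683809
    denominator = 1 - (-0.33665)(-0.2286) - (-0.472658)(-0.3957) = 0.73601108
  phi_33 = 0.15683809 / 0.73601108 = 0.2131.
Therefore phi_{33} = 0.2131.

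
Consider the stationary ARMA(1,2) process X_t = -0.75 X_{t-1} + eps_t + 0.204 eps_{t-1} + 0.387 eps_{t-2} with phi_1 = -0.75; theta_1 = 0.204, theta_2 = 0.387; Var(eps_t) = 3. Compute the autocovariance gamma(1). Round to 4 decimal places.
\gamma(1) = -6.2054

Multiply the model equation by X_{t-k} and take expectations. With theta_0 = psi_0 = 1 and psi_j the MA(infinity) weights, this gives
  gamma(k) - sum_i phi_i gamma(k-i) = c_k,
  c_k = sigma^2 * sum_{j=k..q} theta_j psi_{j-k}   (c_k = 0 for k > q),
using gamma(-m) = gamma(m).
psi-weights needed (psi_j = theta_j + sum_i phi_i psi_{j-i}):
  psi_1 = theta_1 + phi_1 = 0.204 + (-0.75) = -0.546
  psi_2 = theta_2 + phi_1 psi_1 = 0.387 + (-0.75)(-0.546) = 0.7965
Right-hand sides:
  c_0 = sigma^2 (1 + theta_1 psi_1 + theta_2 psi_2) = 3 * (1 + (0.204)(-0.546) + (0.387)(0.7965)) = 3 * 1.196862 = 3.590585
  c_1 = sigma^2 (theta_1 + theta_2 psi_1) = 3 * (0.204 + (0.387)(-0.546)) = -0.021906
  c_2 = sigma^2 theta_2 = 3 * (0.387) = 1.161
Equations for k = 0 and k = 1 (AR order 1):
  gamma(0) = phi_1 gamma(1) + c_0
  gamma(1) = phi_1 gamma(0) + c_1
Substituting the second into the first: gamma(0) (1 - phi_1^2) = c_0 + phi_1 c_1, so
  gamma(0) = (c_0 + phi_1 c_1) / (1 - phi_1^2) = (3.590585 + (-0.75)(-0.021906)) / (1 - (-0.75)^2) = 3.607014 / 0.4375 = 8.244603.
  gamma(1) = phi_1 gamma(0) + c_1 = (-0.75)(8.244603) + (-0.021906) = -6.205359.
Therefore gamma(1) = -6.2054 (to 4 decimal places).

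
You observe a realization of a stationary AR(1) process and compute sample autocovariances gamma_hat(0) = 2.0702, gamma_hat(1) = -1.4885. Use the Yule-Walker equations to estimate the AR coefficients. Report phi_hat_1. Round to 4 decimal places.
\hat\phi_{1} = -0.7190

The Yule-Walker equations for an AR(p) process read, in matrix form,
  Gamma_p phi = r_p,   with   (Gamma_p)_{ij} = gamma(|i - j|),
                       (r_p)_i = gamma(i),   i,j = 1..p.
Substitute the sample gammas (Toeplitz matrix and right-hand side of size 1):
  Gamma_p = [[2.0702]]
  r_p     = [-1.4885]
With p = 1 this is the single equation gamma(0) phi_1 = gamma(1):
  phi_hat_1 = gamma(1) / gamma(0) = -1.4885 / 2.0702 = -0.7190.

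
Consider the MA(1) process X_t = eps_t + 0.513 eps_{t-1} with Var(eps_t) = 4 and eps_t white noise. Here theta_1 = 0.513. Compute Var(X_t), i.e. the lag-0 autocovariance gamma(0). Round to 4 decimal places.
\gamma(0) = 5.0527

For an MA(q) process X_t = eps_t + sum_i theta_i eps_{t-i} with
Var(eps_t) = sigma^2, the variance is
  gamma(0) = sigma^2 * (1 + sum_i theta_i^2).
  sum_i theta_i^2 = (0.513)^2 = 0.263169.
  gamma(0) = 4 * (1 + 0.263169) = 4 * 1.263169 = 5.052676, which rounds to 5.0527.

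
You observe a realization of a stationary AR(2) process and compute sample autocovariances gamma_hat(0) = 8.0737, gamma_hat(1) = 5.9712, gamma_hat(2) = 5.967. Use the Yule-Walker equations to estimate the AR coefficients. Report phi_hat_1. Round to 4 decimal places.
\hat\phi_{1} = 0.4260

The Yule-Walker equations for an AR(p) process read, in matrix form,
  Gamma_p phi = r_p,   with   (Gamma_p)_{ij} = gamma(|i - j|),
                       (r_p)_i = gamma(i),   i,j = 1..p.
Substitute the sample gammas (Toeplitz matrix and right-hand side of size 2):
  Gamma_p = [[8.0737, 5.9712], [5.9712, 8.0737]]
  r_p     = [5.9712, 5.967]
Written out:
  8.0737 phi_1 + 5.9712 phi_2 = 5.9712
  5.9712 phi_1 + 8.0737 phi_2 = 5.967
Solve by Cramer's rule:
  det = gamma(0)^2 - gamma(1)^2 = (8.0737)^2 - (5.9712)^2 = 65.18463169 - 35.65522944 = 29.52940225
  phi_hat_1 = [gamma(1) gamma(0) - gamma(1) gamma(2)] / det = [(5.9712)(8.0737) - (5.9712)(5.967)] / 29.52940225 = 12.57952704 / 29.52940225 = 0.426
  phi_hat_2 = [gamma(0) gamma(2) - gamma(1)^2] / det = [(8.0737)(5.967) - (5.9712)^2] / 29.52940225 = 12.52053846 / 29.52940225 = 0.424
So phi_hat = [0.4260, 0.4240].
Therefore phi_hat_1 = 0.4260.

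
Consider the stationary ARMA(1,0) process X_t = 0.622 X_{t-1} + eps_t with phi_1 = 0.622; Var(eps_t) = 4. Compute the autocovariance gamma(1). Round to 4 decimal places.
\gamma(1) = 4.0580

Multiply the model equation by X_{t-k} and take expectations. With theta_0 = psi_0 = 1 and psi_j the MA(infinity) weights, this gives
  gamma(k) - sum_i phi_i gamma(k-i) = c_k,
  c_k = sigma^2 * sum_{j=k..q} theta_j psi_{j-k}   (c_k = 0 for k > q),
using gamma(-m) = gamma(m).
Pure AR (q = 0): c_0 = sigma^2 = 4, c_k = 0 for k >= 1.
Equations for k = 0 and k = 1 (AR order 1):
  gamma(0) = phi_1 gamma(1) + c_0
  gamma(1) = phi_1 gamma(0) + c_1
Substituting the second into the first: gamma(0) (1 - phi_1^2) = c_0 + phi_1 c_1, so
  gamma(0) = c_0 / (1 - phi_1^2) = 4 / (1 - (0.622)^2) = 4 / 0.613116 = 6.524051.
  gamma(1) = phi_1 gamma(0) = (0.622)(6.524051) = 4.05796.
Therefore gamma(1) = 4.0580 (to 4 decimal places).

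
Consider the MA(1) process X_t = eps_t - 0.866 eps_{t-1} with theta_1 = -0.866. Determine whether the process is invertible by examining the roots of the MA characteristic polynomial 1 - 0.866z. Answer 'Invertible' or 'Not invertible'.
\text{Invertible}

The MA(q) characteristic polynomial is P(z) = 1 - 0.866z.
Invertibility requires all roots to lie outside the unit circle, i.e. |z| > 1 for every root.
This is linear in z: 1 + (-0.866) z = 0  =>  z = -1/(-0.866) = 1.154734,  |z| = 1.154734.
Moduli of all roots: 1.1547.
All moduli strictly greater than 1? Yes.
Verdict: Invertible.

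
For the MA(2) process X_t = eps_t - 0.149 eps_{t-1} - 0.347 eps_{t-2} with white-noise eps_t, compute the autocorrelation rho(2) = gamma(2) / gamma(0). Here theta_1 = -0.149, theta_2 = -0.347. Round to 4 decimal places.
\rho(2) = -0.3037

For an MA(q) process with theta_0 = 1, the autocovariance is
  gamma(k) = sigma^2 * sum_{i=0..q-k} theta_i * theta_{i+k},
and rho(k) = gamma(k) / gamma(0). Sigma^2 cancels.
  numerator   = (1)*(-0.347) = -0.347.
  denominator = (1)^2 + (-0.149)^2 + (-0.347)^2 = 1.14261.
  rho(2) = -0.347 / 1.14261 = -0.3037.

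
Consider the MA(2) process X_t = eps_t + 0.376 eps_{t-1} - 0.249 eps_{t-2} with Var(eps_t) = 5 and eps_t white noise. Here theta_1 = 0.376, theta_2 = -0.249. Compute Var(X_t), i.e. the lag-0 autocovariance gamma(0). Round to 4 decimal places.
\gamma(0) = 6.0169

For an MA(q) process X_t = eps_t + sum_i theta_i eps_{t-i} with
Var(eps_t) = sigma^2, the variance is
  gamma(0) = sigma^2 * (1 + sum_i theta_i^2).
  sum_i theta_i^2 = (0.376)^2 + (-0.249)^2 = 0.141376 + 0.062001 = 0.203377.
  gamma(0) = 5 * (1 + 0.203377) = 5 * 1.203377 = 6.016885, which rounds to 6.0169.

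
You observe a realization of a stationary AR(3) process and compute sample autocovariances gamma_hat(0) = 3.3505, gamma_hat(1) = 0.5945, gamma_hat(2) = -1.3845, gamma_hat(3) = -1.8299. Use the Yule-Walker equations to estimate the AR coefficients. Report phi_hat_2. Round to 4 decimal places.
\hat\phi_{2} = -0.3380

The Yule-Walker equations for an AR(p) process read, in matrix form,
  Gamma_p phi = r_p,   with   (Gamma_p)_{ij} = gamma(|i - j|),
                       (r_p)_i = gamma(i),   i,j = 1..p.
Substitute the sample gammas (Toeplitz matrix and right-hand side of size 3):
  Gamma_p = [[3.3505, 0.5945, -1.3845], [0.5945, 3.3505, 0.5945], [-1.3845, 0.5945, 3.3505]]
  r_p     = [0.5945, -1.3845, -1.8299]
Written out (R1..R3):
  (R1) 3.3505 phi_1 + 0.5945 phi_2 - 1.3845 phi_3 = 0.5945
  (R2) 0.5945 phi_1 + 3.3505 phi_2 + 0.5945 phi_3 = -1.3845
  (R3) -1.3845 phi_1 + 0.5945 phi_2 + 3.3505 phi_3 = -1.8299
Gaussian elimination:
  R2 <- R2 - (0.5945/3.3505) R1 = R2 - (0.177436) R1:  3.245014 phi_2 + 0.84016 phi_3 = -1.489986
  R3 <- R3 - (-1.3845/3.3505) R1 = R3 - (-0.413222) R1:  0.84016 phi_2 + 2.778394 phi_3 = -1.58424
  R3 <- R3 - (0.84016/3.245014) R2 = R3 - (0.258908) R2:  2.56087 phi_3 = -1.19847
Back-substitution:
  phi_hat_3 = -1.19847 / 2.56087 = -0.467993
  phi_hat_2 = (-1.489986 - (0.84016)(-0.467993)) / 3.245014 = -0.337994
  phi_hat_1 = (0.5945 - (0.5945)(-0.337994) - (-1.3845)(-0.467993)) / 3.3505 = 0.044024
So phi_hat = [0.0440, -0.3380, -0.4680].
Therefore phi_hat_2 = -0.3380.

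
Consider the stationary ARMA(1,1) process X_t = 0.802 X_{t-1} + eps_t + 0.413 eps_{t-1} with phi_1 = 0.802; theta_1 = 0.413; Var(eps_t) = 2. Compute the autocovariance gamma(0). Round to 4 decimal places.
\gamma(0) = 10.2749

Multiply the model equation by X_{t-k} and take expectations. With theta_0 = psi_0 = 1 and psi_j the MA(infinity) weights, this gives
  gamma(k) - sum_i phi_i gamma(k-i) = c_k,
  c_k = sigma^2 * sum_{j=k..q} theta_j psi_{j-k}   (c_k = 0 for k > q),
using gamma(-m) = gamma(m).
psi-weights needed (psi_j = theta_j + sum_i phi_i psi_{j-i}):
  psi_1 = theta_1 + phi_1 = 0.413 + (0.802) = 1.215
Right-hand sides:
  c_0 = sigma^2 (1 + theta_1 psi_1) = 2 * (1 + (0.413)(1.215)) = 2 * 1.501795 = 3.00359
  c_1 = sigma^2 theta_1 = 2 * (0.413) = 0.826
  c_2 = 0
Equations for k = 0 and k = 1 (AR order 1):
  gamma(0) = phi_1 gamma(1) + c_0
  gamma(1) = phi_1 gamma(0) + c_1
Substituting the second into the first: gamma(0) (1 - phi_1^2) = c_0 + phi_1 c_1, so
  gamma(0) = (c_0 + phi_1 c_1) / (1 - phi_1^2) = (3.00359 + (0.802)(0.826)) / (1 - (0.802)^2) = 3.666042 / 0.356796 = 10.274897.
Therefore gamma(0) = 10.2749 (to 4 decimal places).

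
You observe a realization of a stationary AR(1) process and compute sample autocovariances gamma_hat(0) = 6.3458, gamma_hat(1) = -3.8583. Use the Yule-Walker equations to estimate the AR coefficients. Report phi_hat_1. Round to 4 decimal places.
\hat\phi_{1} = -0.6080

The Yule-Walker equations for an AR(p) process read, in matrix form,
  Gamma_p phi = r_p,   with   (Gamma_p)_{ij} = gamma(|i - j|),
                       (r_p)_i = gamma(i),   i,j = 1..p.
Substitute the sample gammas (Toeplitz matrix and right-hand side of size 1):
  Gamma_p = [[6.3458]]
  r_p     = [-3.8583]
With p = 1 this is the single equation gamma(0) phi_1 = gamma(1):
  phi_hat_1 = gamma(1) / gamma(0) = -3.8583 / 6.3458 = -0.6080.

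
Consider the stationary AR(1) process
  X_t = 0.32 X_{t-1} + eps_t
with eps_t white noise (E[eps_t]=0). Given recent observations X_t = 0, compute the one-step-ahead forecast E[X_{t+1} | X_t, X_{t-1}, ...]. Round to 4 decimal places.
E[X_{t+1} \mid \mathcal F_t] = 0.0000

For an AR(p) model X_t = c + sum_i phi_i X_{t-i} + eps_t, the
one-step-ahead conditional mean is
  E[X_{t+1} | X_t, ...] = c + sum_i phi_i X_{t+1-i}.
Substitute known values:
  E[X_{t+1} | ...] = (0.32) * (0)
                   = 0.0000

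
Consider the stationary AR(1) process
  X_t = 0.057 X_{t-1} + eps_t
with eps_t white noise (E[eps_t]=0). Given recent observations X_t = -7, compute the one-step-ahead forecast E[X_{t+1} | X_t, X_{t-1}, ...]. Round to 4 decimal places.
E[X_{t+1} \mid \mathcal F_t] = -0.3990

For an AR(p) model X_t = c + sum_i phi_i X_{t-i} + eps_t, the
one-step-ahead conditional mean is
  E[X_{t+1} | X_t, ...] = c + sum_i phi_i X_{t+1-i}.
Substitute known values:
  E[X_{t+1} | ...] = (0.057) * (-7)
                   = -0.3990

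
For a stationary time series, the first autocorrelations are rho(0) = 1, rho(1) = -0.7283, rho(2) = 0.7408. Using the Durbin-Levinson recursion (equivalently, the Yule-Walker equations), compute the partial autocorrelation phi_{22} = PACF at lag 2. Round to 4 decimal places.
\phi_{22} = 0.4480

The PACF at lag k is phi_{kk}, the last component of the solution
to the Yule-Walker system G_k phi = r_k where
  (G_k)_{ij} = rho(|i - j|), (r_k)_i = rho(i), i,j = 1..k.
Equivalently, Durbin-Levinson gives phi_{kk} iteratively:
  phi_{11} = rho(1)
  phi_{kk} = [rho(k) - sum_{j=1..k-1} phi_{k-1,j} rho(k-j)]
            / [1 - sum_{j=1..k-1} phi_{k-1,j} rho(j)],
  phi_{k,j} = phi_{k-1,j} - phi_{kk} phi_{k-1,k-j},  j = 1..k-1.
Step k = 1:
  phi_11 = rho(1) = -0.7283.
Step k = 2:
  phi_22 = [rho(2) - phi_11 rho(1)] / [1 - phi_11 rho(1)] = [0.7408 - (-0.7283)(-0.7283)] / [1 - (-0.7283)(-0.7283)]
         = 0.21037911 / 0.46957911 = 0.448.
Therefore phi_{22} = 0.4480.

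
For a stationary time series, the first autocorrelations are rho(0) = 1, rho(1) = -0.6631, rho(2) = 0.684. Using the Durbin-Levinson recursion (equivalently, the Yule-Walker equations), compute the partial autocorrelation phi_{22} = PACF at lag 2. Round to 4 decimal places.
\phi_{22} = 0.4360

The PACF at lag k is phi_{kk}, the last component of the solution
to the Yule-Walker system G_k phi = r_k where
  (G_k)_{ij} = rho(|i - j|), (r_k)_i = rho(i), i,j = 1..k.
Equivalently, Durbin-Levinson gives phi_{kk} iteratively:
  phi_{11} = rho(1)
  phi_{kk} = [rho(k) - sum_{j=1..k-1} phi_{k-1,j} rho(k-j)]
            / [1 - sum_{j=1..k-1} phi_{k-1,j} rho(j)],
  phi_{k,j} = phi_{k-1,j} - phi_{kk} phi_{k-1,k-j},  j = 1..k-1.
Step k = 1:
  phi_11 = rho(1) = -0.6631.
Step k = 2:
  phi_22 = [rho(2) - phi_11 rho(1)] / [1 - phi_11 rho(1)] = [0.684 - (-0.6631)(-0.6631)] / [1 - (-0.6631)(-0.6631)]
         = 0.24429839 / 0.56029839 = 0.436.
Therefore phi_{22} = 0.4360.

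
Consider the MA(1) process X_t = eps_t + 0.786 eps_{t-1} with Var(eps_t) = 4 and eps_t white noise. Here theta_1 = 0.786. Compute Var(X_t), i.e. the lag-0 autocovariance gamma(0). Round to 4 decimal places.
\gamma(0) = 6.4712

For an MA(q) process X_t = eps_t + sum_i theta_i eps_{t-i} with
Var(eps_t) = sigma^2, the variance is
  gamma(0) = sigma^2 * (1 + sum_i theta_i^2).
  sum_i theta_i^2 = (0.786)^2 = 0.617796.
  gamma(0) = 4 * (1 + 0.617796) = 4 * 1.617796 = 6.471184, which rounds to 6.4712.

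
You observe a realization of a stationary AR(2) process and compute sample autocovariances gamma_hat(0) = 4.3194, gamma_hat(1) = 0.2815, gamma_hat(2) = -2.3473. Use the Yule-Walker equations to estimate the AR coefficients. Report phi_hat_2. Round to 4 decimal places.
\hat\phi_{2} = -0.5500

The Yule-Walker equations for an AR(p) process read, in matrix form,
  Gamma_p phi = r_p,   with   (Gamma_p)_{ij} = gamma(|i - j|),
                       (r_p)_i = gamma(i),   i,j = 1..p.
Substitute the sample gammas (Toeplitz matrix and right-hand side of size 2):
  Gamma_p = [[4.3194, 0.2815], [0.2815, 4.3194]]
  r_p     = [0.2815, -2.3473]
Written out:
  4.3194 phi_1 + 0.2815 phi_2 = 0.2815
  0.2815 phi_1 + 4.3194 phi_2 = -2.3473
Solve by Cramer's rule:
  det = gamma(0)^2 - gamma(1)^2 = (4.3194)^2 - (0.2815)^2 = 18.65721636 - 0.07924225 = 18.57797411
  phi_hat_1 = [gamma(1) gamma(0) - gamma(1) gamma(2)] / det = [(0.2815)(4.3194) - (0.2815)(-2.3473)] / 18.57797411 = 1.87667605 / 18.57797411 = 0.101
  phi_hat_2 = [gamma(0) gamma(2) - gamma(1)^2] / det = [(4.3194)(-2.3473) - (0.2815)^2] / 18.57797411 = -10.21816987 / 18.57797411 = -0.55
So phi_hat = [0.1010, -0.5500].
Therefore phi_hat_2 = -0.5500.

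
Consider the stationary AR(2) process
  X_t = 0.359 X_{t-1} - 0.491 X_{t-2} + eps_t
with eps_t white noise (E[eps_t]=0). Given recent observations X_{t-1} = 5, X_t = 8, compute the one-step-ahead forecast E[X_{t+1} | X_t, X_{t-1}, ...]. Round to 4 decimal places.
E[X_{t+1} \mid \mathcal F_t] = 0.4170

For an AR(p) model X_t = c + sum_i phi_i X_{t-i} + eps_t, the
one-step-ahead conditional mean is
  E[X_{t+1} | X_t, ...] = c + sum_i phi_i X_{t+1-i}.
Substitute known values:
  E[X_{t+1} | ...] = (0.359) * (8) + (-0.491) * (5)
                   = 0.4170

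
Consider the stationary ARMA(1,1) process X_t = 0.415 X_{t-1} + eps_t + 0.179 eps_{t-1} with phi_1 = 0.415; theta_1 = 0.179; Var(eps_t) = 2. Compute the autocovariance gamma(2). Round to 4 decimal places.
\gamma(2) = 0.6398

Multiply the model equation by X_{t-k} and take expectations. With theta_0 = psi_0 = 1 and psi_j the MA(infinity) weights, this gives
  gamma(k) - sum_i phi_i gamma(k-i) = c_k,
  c_k = sigma^2 * sum_{j=k..q} theta_j psi_{j-k}   (c_k = 0 for k > q),
using gamma(-m) = gamma(m).
psi-weights needed (psi_j = theta_j + sum_i phi_i psi_{j-i}):
  psi_1 = theta_1 + phi_1 = 0.179 + (0.415) = 0.594
Right-hand sides:
  c_0 = sigma^2 (1 + theta_1 psi_1) = 2 * (1 + (0.179)(0.594)) = 2 * 1.106326 = 2.212652
  c_1 = sigma^2 theta_1 = 2 * (0.179) = 0.358
  c_2 = 0
Equations for k = 0 and k = 1 (AR order 1):
  gamma(0) = phi_1 gamma(1) + c_0
  gamma(1) = phi_1 gamma(0) + c_1
Substituting the second into the first: gamma(0) (1 - phi_1^2) = c_0 + phi_1 c_1, so
  gamma(0) = (c_0 + phi_1 c_1) / (1 - phi_1^2) = (2.212652 + (0.415)(0.358)) / (1 - (0.415)^2) = 2.361222 / 0.827775 = 2.852493.
  gamma(1) = phi_1 gamma(0) + c_1 = (0.415)(2.852493) + (0.358) = 1.541784.
For k = 2 (> q): gamma(2) = phi_1 gamma(1) = (0.415)(1.541784) = 0.639841.
Therefore gamma(2) = 0.6398 (to 4 decimal places).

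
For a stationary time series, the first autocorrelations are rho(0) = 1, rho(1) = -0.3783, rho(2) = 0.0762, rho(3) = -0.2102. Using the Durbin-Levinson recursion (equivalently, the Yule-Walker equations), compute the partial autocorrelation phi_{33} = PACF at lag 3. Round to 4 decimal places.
\phi_{33} = -0.2450

The PACF at lag k is phi_{kk}, the last component of the solution
to the Yule-Walker system G_k phi = r_k where
  (G_k)_{ij} = rho(|i - j|), (r_k)_i = rho(i), i,j = 1..k.
Equivalently, Durbin-Levinson gives phi_{kk} iteratively:
  phi_{11} = rho(1)
  phi_{kk} = [rho(k) - sum_{j=1..k-1} phi_{k-1,j} rho(k-j)]
            / [1 - sum_{j=1..k-1} phi_{k-1,j} rho(j)],
  phi_{k,j} = phi_{k-1,j} - phi_{kk} phi_{k-1,k-j},  j = 1..k-1.
Step k = 1:
  phi_11 = rho(1) = -0.3783.
Step k = 2:
  phi_22 = [rho(2) - phi_11 rho(1)] / [1 - phi_11 rho(1)] = [0.0762 - (-0.3783)(-0.3783)] / [1 - (-0.3783)(-0.3783)]
         = -0.06691089 / 0.85688911 = -0.078086.
  Update: phi_21 = phi_11 - phi_22 phi_11 = -0.3783 - (-0.078086)(-0.3783) = -0.40784.
Step k = 3:
  phi_33 = [rho(3) - phi_21 rho(2) - phi_22 rho(1)] / [1 - phi_21 rho(1) - phi_22 rho(2)]
    numerator   = -0.2102 - (-0.40784)(0.0762) - (-0.078086)(-0.3783) = -0.20866247
    denominator = 1 - (-0.40784)(-0.3783) - (-0.078086)(0.0762) = 0.85166432
  phi_33 = -0.20866247 / 0.85166432 = -0.245.
Therefore phi_{33} = -0.2450.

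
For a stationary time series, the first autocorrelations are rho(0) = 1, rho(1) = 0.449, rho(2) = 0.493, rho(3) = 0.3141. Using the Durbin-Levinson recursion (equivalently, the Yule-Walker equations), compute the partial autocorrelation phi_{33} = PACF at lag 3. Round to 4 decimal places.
\phi_{33} = 0.0140

The PACF at lag k is phi_{kk}, the last component of the solution
to the Yule-Walker system G_k phi = r_k where
  (G_k)_{ij} = rho(|i - j|), (r_k)_i = rho(i), i,j = 1..k.
Equivalently, Durbin-Levinson gives phi_{kk} iteratively:
  phi_{11} = rho(1)
  phi_{kk} = [rho(k) - sum_{j=1..k-1} phi_{k-1,j} rho(k-j)]
            / [1 - sum_{j=1..k-1} phi_{k-1,j} rho(j)],
  phi_{k,j} = phi_{k-1,j} - phi_{kk} phi_{k-1,k-j},  j = 1..k-1.
Step k = 1:
  phi_11 = rho(1) = 0.449.
Step k = 2:
  phi_22 = [rho(2) - phi_11 rho(1)] / [1 - phi_11 rho(1)] = [0.493 - (0.449)(0.449)] / [1 - (0.449)(0.449)]
         = 0.291399 / 0.798399 = 0.364979.
  Update: phi_21 = phi_11 - phi_22 phi_11 = 0.449 - (0.364979)(0.449) = 0.285124.
Step k = 3:
  phi_33 = [rho(3) - phi_21 rho(2) - phi_22 rho(1)] / [1 - phi_21 rho(1) - phi_22 rho(2)]
    numerator   = 0.3141 - (0.285124)(0.493) - (0.364979)(0.449) = 0.00965805
    denominator = 1 - (0.285124)(0.449) - (0.364979)(0.493) = 0.69204444
  phi_33 = 0.00965805 / 0.69204444 = 0.014.
Therefore phi_{33} = 0.0140.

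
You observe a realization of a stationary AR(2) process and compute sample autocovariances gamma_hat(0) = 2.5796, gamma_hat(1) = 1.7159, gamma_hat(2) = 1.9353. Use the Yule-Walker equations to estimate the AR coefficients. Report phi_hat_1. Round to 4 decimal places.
\hat\phi_{1} = 0.2980

The Yule-Walker equations for an AR(p) process read, in matrix form,
  Gamma_p phi = r_p,   with   (Gamma_p)_{ij} = gamma(|i - j|),
                       (r_p)_i = gamma(i),   i,j = 1..p.
Substitute the sample gammas (Toeplitz matrix and right-hand side of size 2):
  Gamma_p = [[2.5796, 1.7159], [1.7159, 2.5796]]
  r_p     = [1.7159, 1.9353]
Written out:
  2.5796 phi_1 + 1.7159 phi_2 = 1.7159
  1.7159 phi_1 + 2.5796 phi_2 = 1.9353
Solve by Cramer's rule:
  det = gamma(0)^2 - gamma(1)^2 = (2.5796)^2 - (1.7159)^2 = 6.65433616 - 2.94431281 = 3.71002335
  phi_hat_1 = [gamma(1) gamma(0) - gamma(1) gamma(2)] / det = [(1.7159)(2.5796) - (1.7159)(1.9353)] / 3.71002335 = 1.10555437 / 3.71002335 = 0.298
  phi_hat_2 = [gamma(0) gamma(2) - gamma(1)^2] / det = [(2.5796)(1.9353) - (1.7159)^2] / 3.71002335 = 2.04798707 / 3.71002335 = 0.552
So phi_hat = [0.2980, 0.5520].
Therefore phi_hat_1 = 0.2980.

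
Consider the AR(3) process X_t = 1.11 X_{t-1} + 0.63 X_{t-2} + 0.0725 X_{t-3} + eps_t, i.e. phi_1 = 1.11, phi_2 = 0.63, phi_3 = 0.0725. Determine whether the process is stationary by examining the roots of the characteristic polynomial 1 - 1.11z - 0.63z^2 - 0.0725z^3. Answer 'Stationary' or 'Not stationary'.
\text{Not stationary}

The AR(p) characteristic polynomial is P(z) = 1 - 1.11z - 0.63z^2 - 0.0725z^3.
Stationarity requires all roots to lie outside the unit circle, i.e. |z| > 1 for every root.
Degree 3: look for a simple real root z0 first, then factor out (1 - z/z0) and solve the remaining quadratic.
Testing z0 = -4: P(-4) = 1 + (-1.11)(-4) + (-0.63)(-4)^2 + (-0.0725)(-4)^3
  = 1 + (4.44) + (-10.08) + (4.64) = 0.  So z_0 = -4 is a root, |z_0| = 4.
Divide out the factor (1 + 0.25 z) = (1 - z/z0) (since 1/z0 = -0.25):
  P(z) = (1 + 0.25 z)(1 + (-1.36) z + (-0.29) z^2)
  [check: z-coef -1.36 - (-0.25) = -1.11; z^2-coef -0.29 - (-0.25)(-1.36) = -0.63; z^3-coef -(-0.25)(-0.29) = -0.0725.]
Remaining roots from the quadratic factor 1 + (-1.36) z + (-0.29) z^2:
  Set 1 + (-1.36) z + (-0.29) z^2 = 0, i.e. a z^2 + b z + c = 0 with a = -0.29, b = -1.36, c = 1.
  Discriminant D = b^2 - 4ac = (-1.36)^2 - 4*(-0.29)*1 = 1.8496 - (-1.16) = 3.0096.
  D >= 0, so the roots are real: z = (-b +/- sqrt(D)) / (2a) = (1.36 +/- 1.73482) / (-0.58).
    z_1 = (1.36 + 1.73482) / (-0.58) = -5.3359,   |z_1| = 5.3359.
    z_2 = (1.36 - 1.73482) / (-0.58) = 0.6462,   |z_2| = 0.6462.
Moduli of all roots: 4.0000, 5.3359, 0.6462.
All moduli strictly greater than 1? No.
Verdict: Not stationary.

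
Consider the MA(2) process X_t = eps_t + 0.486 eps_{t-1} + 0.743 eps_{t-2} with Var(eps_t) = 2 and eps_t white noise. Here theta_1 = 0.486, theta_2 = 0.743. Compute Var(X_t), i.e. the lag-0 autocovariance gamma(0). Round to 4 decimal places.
\gamma(0) = 3.5765

For an MA(q) process X_t = eps_t + sum_i theta_i eps_{t-i} with
Var(eps_t) = sigma^2, the variance is
  gamma(0) = sigma^2 * (1 + sum_i theta_i^2).
  sum_i theta_i^2 = (0.486)^2 + (0.743)^2 = 0.236196 + 0.552049 = 0.788245.
  gamma(0) = 2 * (1 + 0.788245) = 2 * 1.788245 = 3.57649, which rounds to 3.5765.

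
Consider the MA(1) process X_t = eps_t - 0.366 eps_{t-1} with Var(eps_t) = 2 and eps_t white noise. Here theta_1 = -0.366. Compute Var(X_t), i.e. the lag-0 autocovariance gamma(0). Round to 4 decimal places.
\gamma(0) = 2.2679

For an MA(q) process X_t = eps_t + sum_i theta_i eps_{t-i} with
Var(eps_t) = sigma^2, the variance is
  gamma(0) = sigma^2 * (1 + sum_i theta_i^2).
  sum_i theta_i^2 = (-0.366)^2 = 0.133956.
  gamma(0) = 2 * (1 + 0.133956) = 2 * 1.133956 = 2.267912, which rounds to 2.2679.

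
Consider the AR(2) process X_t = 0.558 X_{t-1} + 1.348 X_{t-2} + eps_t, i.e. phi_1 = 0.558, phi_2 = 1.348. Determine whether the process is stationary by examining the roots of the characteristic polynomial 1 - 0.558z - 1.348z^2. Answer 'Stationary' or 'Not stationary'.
\text{Not stationary}

The AR(p) characteristic polynomial is P(z) = 1 - 0.558z - 1.348z^2.
Stationarity requires all roots to lie outside the unit circle, i.e. |z| > 1 for every root.
Set 1 + (-0.558) z + (-1.348) z^2 = 0, i.e. a z^2 + b z + c = 0 with a = -1.348, b = -0.558, c = 1.
Discriminant D = b^2 - 4ac = (-0.558)^2 - 4*(-1.348)*1 = 0.311364 - (-5.392) = 5.703364.
D >= 0, so the roots are real: z = (-b +/- sqrt(D)) / (2a) = (0.558 +/- 2.388172) / (-2.696).
  z_1 = (0.558 + 2.388172) / (-2.696) = -1.0928,   |z_1| = 1.0928.
  z_2 = (0.558 - 2.388172) / (-2.696) = 0.6788,   |z_2| = 0.6788.
Moduli of all roots: 1.0928, 0.6788.
All moduli strictly greater than 1? No.
Verdict: Not stationary.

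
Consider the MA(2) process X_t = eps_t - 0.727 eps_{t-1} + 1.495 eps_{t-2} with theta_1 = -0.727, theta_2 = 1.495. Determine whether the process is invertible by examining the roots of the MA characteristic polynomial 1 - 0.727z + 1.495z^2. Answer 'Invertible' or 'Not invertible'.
\text{Not invertible}

The MA(q) characteristic polynomial is P(z) = 1 - 0.727z + 1.495z^2.
Invertibility requires all roots to lie outside the unit circle, i.e. |z| > 1 for every root.
Set 1 + (-0.727) z + (1.495) z^2 = 0, i.e. a z^2 + b z + c = 0 with a = 1.495, b = -0.727, c = 1.
Discriminant D = b^2 - 4ac = (-0.727)^2 - 4*(1.495)*1 = 0.528529 - (5.98) = -5.451471.
D < 0, so the roots are the complex-conjugate pair z = (-b +/- i sqrt(-D)) / (2a) = 0.2431 +/- 0.7809i.
For a conjugate pair |z|^2 = z * conj(z) = (product of roots) = c/a = 1/(1.495) = 0.668896, so |z| = sqrt(0.668896) = 0.8179 for both roots.
Moduli of all roots: 0.8179, 0.8179.
All moduli strictly greater than 1? No.
Verdict: Not invertible.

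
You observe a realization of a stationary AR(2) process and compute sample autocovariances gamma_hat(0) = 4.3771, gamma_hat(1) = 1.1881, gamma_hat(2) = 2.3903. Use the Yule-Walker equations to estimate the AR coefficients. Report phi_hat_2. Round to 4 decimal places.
\hat\phi_{2} = 0.5100

The Yule-Walker equations for an AR(p) process read, in matrix form,
  Gamma_p phi = r_p,   with   (Gamma_p)_{ij} = gamma(|i - j|),
                       (r_p)_i = gamma(i),   i,j = 1..p.
Substitute the sample gammas (Toeplitz matrix and right-hand side of size 2):
  Gamma_p = [[4.3771, 1.1881], [1.1881, 4.3771]]
  r_p     = [1.1881, 2.3903]
Written out:
  4.3771 phi_1 + 1.1881 phi_2 = 1.1881
  1.1881 phi_1 + 4.3771 phi_2 = 2.3903
Solve by Cramer's rule:
  det = gamma(0)^2 - gamma(1)^2 = (4.3771)^2 - (1.1881)^2 = 19.15900441 - 1.41158161 = 17.7474228
  phi_hat_1 = [gamma(1) gamma(0) - gamma(1) gamma(2)] / det = [(1.1881)(4.3771) - (1.1881)(2.3903)] / 17.7474228 = 2.36051708 / 17.7474228 = 0.133
  phi_hat_2 = [gamma(0) gamma(2) - gamma(1)^2] / det = [(4.3771)(2.3903) - (1.1881)^2] / 17.7474228 = 9.05100052 / 17.7474228 = 0.51
So phi_hat = [0.1330, 0.5100].
Therefore phi_hat_2 = 0.5100.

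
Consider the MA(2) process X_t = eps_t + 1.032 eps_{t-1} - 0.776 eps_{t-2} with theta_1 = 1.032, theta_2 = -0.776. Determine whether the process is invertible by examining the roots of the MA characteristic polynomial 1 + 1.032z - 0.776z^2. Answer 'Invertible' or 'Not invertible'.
\text{Not invertible}

The MA(q) characteristic polynomial is P(z) = 1 + 1.032z - 0.776z^2.
Invertibility requires all roots to lie outside the unit circle, i.e. |z| > 1 for every root.
Set 1 + (1.032) z + (-0.776) z^2 = 0, i.e. a z^2 + b z + c = 0 with a = -0.776, b = 1.032, c = 1.
Discriminant D = b^2 - 4ac = (1.032)^2 - 4*(-0.776)*1 = 1.065024 - (-3.104) = 4.169024.
D >= 0, so the roots are real: z = (-b +/- sqrt(D)) / (2a) = (-1.032 +/- 2.041819) / (-1.552).
  z_1 = (-1.032 + 2.041819) / (-1.552) = -0.6507,   |z_1| = 0.6507.
  z_2 = (-1.032 - 2.041819) / (-1.552) = 1.9806,   |z_2| = 1.9806.
Moduli of all roots: 0.6507, 1.9806.
All moduli strictly greater than 1? No.
Verdict: Not invertible.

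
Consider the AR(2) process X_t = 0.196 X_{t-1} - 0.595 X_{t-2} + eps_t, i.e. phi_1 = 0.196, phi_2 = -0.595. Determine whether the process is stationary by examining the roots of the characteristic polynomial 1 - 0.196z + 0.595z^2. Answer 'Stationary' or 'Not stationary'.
\text{Stationary}

The AR(p) characteristic polynomial is P(z) = 1 - 0.196z + 0.595z^2.
Stationarity requires all roots to lie outside the unit circle, i.e. |z| > 1 for every root.
Set 1 + (-0.196) z + (0.595) z^2 = 0, i.e. a z^2 + b z + c = 0 with a = 0.595, b = -0.196, c = 1.
Discriminant D = b^2 - 4ac = (-0.196)^2 - 4*(0.595)*1 = 0.038416 - (2.38) = -2.341584.
D < 0, so the roots are the complex-conjugate pair z = (-b +/- i sqrt(-D)) / (2a) = 0.1647 +/- 1.2859i.
For a conjugate pair |z|^2 = z * conj(z) = (product of roots) = c/a = 1/(0.595) = 1.680672, so |z| = sqrt(1.680672) = 1.2964 for both roots.
Moduli of all roots: 1.2964, 1.2964.
All moduli strictly greater than 1? Yes.
Verdict: Stationary.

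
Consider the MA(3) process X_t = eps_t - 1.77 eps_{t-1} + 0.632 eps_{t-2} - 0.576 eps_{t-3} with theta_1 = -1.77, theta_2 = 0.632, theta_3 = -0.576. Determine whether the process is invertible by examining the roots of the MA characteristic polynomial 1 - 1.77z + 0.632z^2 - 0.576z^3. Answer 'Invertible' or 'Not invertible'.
\text{Not invertible}

The MA(q) characteristic polynomial is P(z) = 1 - 1.77z + 0.632z^2 - 0.576z^3.
Invertibility requires all roots to lie outside the unit circle, i.e. |z| > 1 for every root.
Degree 3: look for a simple real root z0 first, then factor out (1 - z/z0) and solve the remaining quadratic.
Testing z0 = 0.625: P(0.625) = 1 + (-1.77)(0.625) + (0.632)(0.625)^2 + (-0.576)(0.625)^3
  = 1 + (-1.10625) + (0.246875) + (-0.140625) = 0.  So z_0 = 0.625 is a root, |z_0| = 0.625.
Divide out the factor (1 - 1.6 z) = (1 - z/z0) (since 1/z0 = 1.6):
  P(z) = (1 - 1.6 z)(1 + (-0.17) z + (0.36) z^2)
  [check: z-coef -0.17 - (1.6) = -1.77; z^2-coef 0.36 - (1.6)(-0.17) = 0.632; z^3-coef -(1.6)(0.36) = -0.576.]
Remaining roots from the quadratic factor 1 + (-0.17) z + (0.36) z^2:
  Set 1 + (-0.17) z + (0.36) z^2 = 0, i.e. a z^2 + b z + c = 0 with a = 0.36, b = -0.17, c = 1.
  Discriminant D = b^2 - 4ac = (-0.17)^2 - 4*(0.36)*1 = 0.0289 - (1.44) = -1.4111.
  D < 0, so the roots are the complex-conjugate pair z = (-b +/- i sqrt(-D)) / (2a) = 0.2361 +/- 1.6499i.
  For a conjugate pair |z|^2 = z * conj(z) = (product of roots) = c/a = 1/(0.36) = 2.777778, so |z| = sqrt(2.777778) = 1.6667 for both roots.
Moduli of all roots: 0.6250, 1.6667, 1.6667.
All moduli strictly greater than 1? No.
Verdict: Not invertible.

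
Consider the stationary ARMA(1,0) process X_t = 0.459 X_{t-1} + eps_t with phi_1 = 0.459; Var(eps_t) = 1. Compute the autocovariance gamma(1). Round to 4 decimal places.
\gamma(1) = 0.5815

Multiply the model equation by X_{t-k} and take expectations. With theta_0 = psi_0 = 1 and psi_j the MA(infinity) weights, this gives
  gamma(k) - sum_i phi_i gamma(k-i) = c_k,
  c_k = sigma^2 * sum_{j=k..q} theta_j psi_{j-k}   (c_k = 0 for k > q),
using gamma(-m) = gamma(m).
Pure AR (q = 0): c_0 = sigma^2 = 1, c_k = 0 for k >= 1.
Equations for k = 0 and k = 1 (AR order 1):
  gamma(0) = phi_1 gamma(1) + c_0
  gamma(1) = phi_1 gamma(0) + c_1
Substituting the second into the first: gamma(0) (1 - phi_1^2) = c_0 + phi_1 c_1, so
  gamma(0) = c_0 / (1 - phi_1^2) = 1 / (1 - (0.459)^2) = 1 / 0.789319 = 1.266915.
  gamma(1) = phi_1 gamma(0) = (0.459)(1.266915) = 0.581514.
Therefore gamma(1) = 0.5815 (to 4 decimal places).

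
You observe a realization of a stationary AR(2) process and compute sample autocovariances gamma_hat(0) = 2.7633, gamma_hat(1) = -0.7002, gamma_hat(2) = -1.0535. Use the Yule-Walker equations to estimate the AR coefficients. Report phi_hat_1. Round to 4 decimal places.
\hat\phi_{1} = -0.3740

The Yule-Walker equations for an AR(p) process read, in matrix form,
  Gamma_p phi = r_p,   with   (Gamma_p)_{ij} = gamma(|i - j|),
                       (r_p)_i = gamma(i),   i,j = 1..p.
Substitute the sample gammas (Toeplitz matrix and right-hand side of size 2):
  Gamma_p = [[2.7633, -0.7002], [-0.7002, 2.7633]]
  r_p     = [-0.7002, -1.0535]
Written out:
  2.7633 phi_1 - 0.7002 phi_2 = -0.7002
  -0.7002 phi_1 + 2.7633 phi_2 = -1.0535
Solve by Cramer's rule:
  det = gamma(0)^2 - gamma(1)^2 = (2.7633)^2 - (-0.7002)^2 = 7.63582689 - 0.49028004 = 7.14554685
  phi_hat_1 = [gamma(1) gamma(0) - gamma(1) gamma(2)] / det = [(-0.7002)(2.7633) - (-0.7002)(-1.0535)] / 7.14554685 = -2.67252336 / 7.14554685 = -0.374
  phi_hat_2 = [gamma(0) gamma(2) - gamma(1)^2] / det = [(2.7633)(-1.0535) - (-0.7002)^2] / 7.14554685 = -3.40141659 / 7.14554685 = -0.476
So phi_hat = [-0.3740, -0.4760].
Therefore phi_hat_1 = -0.3740.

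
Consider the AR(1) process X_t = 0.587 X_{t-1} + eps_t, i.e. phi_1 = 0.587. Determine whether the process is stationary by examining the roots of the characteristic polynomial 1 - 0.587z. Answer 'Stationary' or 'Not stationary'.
\text{Stationary}

The AR(p) characteristic polynomial is P(z) = 1 - 0.587z.
Stationarity requires all roots to lie outside the unit circle, i.e. |z| > 1 for every root.
This is linear in z: 1 + (-0.587) z = 0  =>  z = -1/(-0.587) = 1.703578,  |z| = 1.703578.
Moduli of all roots: 1.7036.
All moduli strictly greater than 1? Yes.
Verdict: Stationary.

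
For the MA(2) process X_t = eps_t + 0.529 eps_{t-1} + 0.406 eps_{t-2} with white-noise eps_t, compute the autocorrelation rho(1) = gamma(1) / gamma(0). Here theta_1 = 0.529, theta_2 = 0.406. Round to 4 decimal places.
\rho(1) = 0.5148

For an MA(q) process with theta_0 = 1, the autocovariance is
  gamma(k) = sigma^2 * sum_{i=0..q-k} theta_i * theta_{i+k},
and rho(k) = gamma(k) / gamma(0). Sigma^2 cancels.
  numerator   = (1)*(0.529) + (0.529)*(0.406) = 0.743774.
  denominator = (1)^2 + (0.529)^2 + (0.406)^2 = 1.444677.
  rho(1) = 0.743774 / 1.444677 = 0.5148.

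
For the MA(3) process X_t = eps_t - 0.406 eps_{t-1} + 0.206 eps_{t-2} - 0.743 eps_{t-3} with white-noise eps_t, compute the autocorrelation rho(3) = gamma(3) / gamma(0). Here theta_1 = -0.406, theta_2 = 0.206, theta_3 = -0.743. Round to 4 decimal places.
\rho(3) = -0.4223

For an MA(q) process with theta_0 = 1, the autocovariance is
  gamma(k) = sigma^2 * sum_{i=0..q-k} theta_i * theta_{i+k},
and rho(k) = gamma(k) / gamma(0). Sigma^2 cancels.
  numerator   = (1)*(-0.743) = -0.743.
  denominator = (1)^2 + (-0.406)^2 + (0.206)^2 + (-0.743)^2 = 1.759321.
  rho(3) = -0.743 / 1.759321 = -0.4223.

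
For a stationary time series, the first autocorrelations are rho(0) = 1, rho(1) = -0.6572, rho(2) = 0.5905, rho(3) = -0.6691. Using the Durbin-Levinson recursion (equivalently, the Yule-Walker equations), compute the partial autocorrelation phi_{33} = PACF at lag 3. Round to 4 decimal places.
\phi_{33} = -0.3931

The PACF at lag k is phi_{kk}, the last component of the solution
to the Yule-Walker system G_k phi = r_k where
  (G_k)_{ij} = rho(|i - j|), (r_k)_i = rho(i), i,j = 1..k.
Equivalently, Durbin-Levinson gives phi_{kk} iteratively:
  phi_{11} = rho(1)
  phi_{kk} = [rho(k) - sum_{j=1..k-1} phi_{k-1,j} rho(k-j)]
            / [1 - sum_{j=1..k-1} phi_{k-1,j} rho(j)],
  phi_{k,j} = phi_{k-1,j} - phi_{kk} phi_{k-1,k-j},  j = 1..k-1.
Step k = 1:
  phi_11 = rho(1) = -0.6572.
Step k = 2:
  phi_22 = [rho(2) - phi_11 rho(1)] / [1 - phi_11 rho(1)] = [0.5905 - (-0.6572)(-0.6572)] / [1 - (-0.6572)(-0.6572)]
         = 0.15858816 / 0.56808816 = 0.279161.
  Update: phi_21 = phi_11 - phi_22 phi_11 = -0.6572 - (0.279161)(-0.6572) = -0.473735.
Step k = 3:
  phi_33 = [rho(3) - phi_21 rho(2) - phi_22 rho(1)] / [1 - phi_21 rho(1) - phi_22 rho(2)]
    numerator   = -0.6691 - (-0.473735)(0.5905) - (0.279161)(-0.6572) = -0.20589459
    denominator = 1 - (-0.473735)(-0.6572) - (0.279161)(0.5905) = 0.5238165
  phi_33 = -0.20589459 / 0.5238165 = -0.3931.
Therefore phi_{33} = -0.3931.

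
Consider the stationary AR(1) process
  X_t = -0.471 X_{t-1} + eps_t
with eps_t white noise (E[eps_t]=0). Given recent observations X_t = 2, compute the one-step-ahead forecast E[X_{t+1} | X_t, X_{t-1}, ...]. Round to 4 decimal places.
E[X_{t+1} \mid \mathcal F_t] = -0.9420

For an AR(p) model X_t = c + sum_i phi_i X_{t-i} + eps_t, the
one-step-ahead conditional mean is
  E[X_{t+1} | X_t, ...] = c + sum_i phi_i X_{t+1-i}.
Substitute known values:
  E[X_{t+1} | ...] = (-0.471) * (2)
                   = -0.9420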